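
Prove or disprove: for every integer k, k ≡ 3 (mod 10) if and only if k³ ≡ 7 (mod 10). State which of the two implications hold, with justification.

Both directions hold.

Forward direction. Suppose k ≡ 3 (mod 10). Write k = 10j + 3. Then (10j + 3)³ = 1000j³ + 900j² + 270j + 27 = 10(100j³ + 90j² + 27j + 2) + 7, so k³ ≡ 7 (mod 10).

Converse. Suppose k³ ≡ 7 (mod 10). The only residue r in {0, …, 9} with r³ ≡ 7 (mod 10) is r = 3, so k ≡ 3 (mod 10).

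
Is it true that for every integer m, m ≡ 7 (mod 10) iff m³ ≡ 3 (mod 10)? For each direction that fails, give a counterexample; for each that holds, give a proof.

[⇒] Suppose m ≡ 7 (mod 10). Write m = 10j + 7. Then (10j + 7)³ = 1000j³ + 2100j² + 1470j + 343 = 10(100j³ + 210j² + 147j + 34) + 3, so m³ ≡ 3 (mod 10).

[⇐] For the converse, argue contrapositively. If m ≢ 7 (mod 10), then m is congruent to one of 0, 1, 2, 3, 4, 5, 6, 8, 9 modulo 10, and these give m³ ≡ 0, 1, 8, 7, 4, 5, 6, 2, 9 respectively — never 3.

Both implications hold.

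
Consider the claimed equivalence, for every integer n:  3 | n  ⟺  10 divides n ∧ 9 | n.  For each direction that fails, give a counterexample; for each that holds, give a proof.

Only the converse holds.

(⇒) This fails: take n = 3. Certainly 3 ∣ 3, but 10 ∤ 3.

(⇐) Suppose 10 ∣ n and 9 ∣ n. Any common multiple of 10 and 9 is a multiple of their lcm; here gcd(10, 9) = 1, so lcm(10, 9) = 10·9 = 90, so 90 ∣ n. Since 3 ∣ 90, it follows that 3 ∣ n.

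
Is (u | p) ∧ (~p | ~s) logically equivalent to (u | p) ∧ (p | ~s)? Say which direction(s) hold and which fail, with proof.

Forward direction. This fails. Under s = T, p = F, u = T, the left side is true but the right side is false.

Converse. This fails. Under s = T, p = T, u = F, the left side is false but the right side is true.

Neither direction holds.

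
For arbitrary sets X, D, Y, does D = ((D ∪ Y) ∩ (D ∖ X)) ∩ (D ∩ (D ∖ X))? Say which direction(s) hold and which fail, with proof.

(⟹) This inclusion fails. Take X = {1}, D = {1}, Y = ∅; then 1 ∈ D but 1 ∉ ((D ∪ Y) ∩ (D ∖ X)) ∩ (D ∩ (D ∖ X)).

(⟸) Let x ∈ ((D ∪ Y) ∩ (D ∖ X)) ∩ (D ∩ (D ∖ X)). Then either x ∈ D and x ∉ X, Y; or x ∈ D ∩ Y and x ∉ X. In each case x ∈ D, so ((D ∪ Y) ∩ (D ∖ X)) ∩ (D ∩ (D ∖ X)) ⊆ D.

(⊆) fails; (⊇) holds.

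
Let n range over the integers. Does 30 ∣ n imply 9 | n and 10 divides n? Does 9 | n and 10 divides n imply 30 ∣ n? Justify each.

[⇒] This fails: take n = 30. Certainly 30 ∣ 30, but 9 ∤ 30.

[⇐] Suppose 9 ∣ n and 10 ∣ n. Any common multiple of 9 and 10 is a multiple of their lcm; here gcd(9, 10) = 1, so lcm(9, 10) = 9·10 = 90, so 90 ∣ n. Since 30 ∣ 90, it follows that 30 ∣ n.

(⇒) fails; (⇐) holds.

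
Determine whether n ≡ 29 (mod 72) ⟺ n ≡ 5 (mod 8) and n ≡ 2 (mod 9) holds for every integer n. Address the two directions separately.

[⇒] Suppose n ≡ 29 (mod 72); write n = 72j + 29. Since 8 ∣ 72, reducing mod 8 gives n ≡ 29 ≡ 5 (mod 8); since 9 ∣ 72, reducing mod 9 gives n ≡ 29 ≡ 2 (mod 9).

[⇐] Conversely, if n ≡ 5 (mod 8) and n ≡ 2 (mod 9), then by the Chinese remainder theorem n ≡ 29 (mod 72). This is exactly n ≡ 29 (mod 72).

Both directions hold; the statement is true.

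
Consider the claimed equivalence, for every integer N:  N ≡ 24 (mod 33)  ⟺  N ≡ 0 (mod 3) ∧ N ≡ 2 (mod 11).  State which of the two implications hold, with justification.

(⇒) Suppose N ≡ 24 (mod 33); write N = 33j + 24. Since 3 ∣ 33, reducing mod 3 gives N ≡ 24 ≡ 0 (mod 3); since 11 ∣ 33, reducing mod 11 gives N ≡ 24 ≡ 2 (mod 11).

(⇐) Conversely, if N ≡ 0 (mod 3) and N ≡ 2 (mod 11), then by the Chinese remainder theorem N ≡ 24 (mod 33). This is exactly N ≡ 24 (mod 33).

Both implications hold.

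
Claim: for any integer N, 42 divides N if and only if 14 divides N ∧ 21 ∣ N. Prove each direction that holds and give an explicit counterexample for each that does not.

Both directions hold.

(⟹) If 42 ∣ N, write N = 42q. Since 42 = 3·14, N = 14·(3q), so 14 ∣ N; and since 42 = 2·21, N = 21·(2q), so 21 ∣ N.

(⟸) Suppose 14 ∣ N and 21 ∣ N. Any common multiple of 14 and 21 is a multiple of their lcm; here lcm(14, 21) = 14·21/gcd(14, 21) = 294/7 = 42, so 42 ∣ N.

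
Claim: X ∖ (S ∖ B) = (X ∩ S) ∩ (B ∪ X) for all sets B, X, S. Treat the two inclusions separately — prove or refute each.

Forward inclusion. This inclusion fails. Take B = ∅, X = {1}, S = ∅; then 1 ∈ X ∖ (S ∖ B) but 1 ∉ (X ∩ S) ∩ (B ∪ X).

Reverse inclusion. This inclusion fails. Take B = ∅, X = {1}, S = {1}; then 1 ∈ (X ∩ S) ∩ (B ∪ X) but 1 ∉ X ∖ (S ∖ B).

Both inclusions fail.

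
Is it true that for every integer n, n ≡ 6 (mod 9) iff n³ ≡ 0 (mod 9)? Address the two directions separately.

Only the forward direction holds.

(⟸) This fails: take n = 0. Then 0³ = 0 ≡ 0 (mod 9), yet 0 ≡ 0 (mod 9), not 6.

(⟹) Suppose n ≡ 6 (mod 9). Write n = 9j + 6. Then (9j + 6)³ = 729j³ + 1458j² + 972j + 216 = 9(81j³ + 162j² + 108j + 24) + 0, so n³ ≡ 0 (mod 9).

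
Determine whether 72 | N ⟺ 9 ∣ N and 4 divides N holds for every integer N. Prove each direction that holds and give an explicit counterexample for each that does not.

[⇐] This fails: take N = 36. Both 9 ∣ 36 and 4 ∣ 36, yet 36 is not a multiple of 72 (since 36 = 0·72 + 36), so 72 ∤ 36.

[⇒] If 72 ∣ N, write N = 72q. Since 72 = 8·9, N = 9·(8q), so 9 ∣ N; and since 72 = 18·4, N = 4·(18q), so 4 ∣ N.

Not equivalent: only (⇒) holds.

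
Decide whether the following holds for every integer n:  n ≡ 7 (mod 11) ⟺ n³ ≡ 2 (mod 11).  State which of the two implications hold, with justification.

(⇒) Suppose n ≡ 7 (mod 11). Write n = 11j + 7. Then (11j + 7)³ = 1331j³ + 2541j² + 1617j + 343 = 11(121j³ + 231j² + 147j + 31) + 2, so n³ ≡ 2 (mod 11).

(⇐) Conversely, suppose n³ ≡ 2 (mod 11). The only residue r in {0, …, 10} with r³ ≡ 2 (mod 11) is r = 7, so n ≡ 7 (mod 11).

Equivalent; both directions hold.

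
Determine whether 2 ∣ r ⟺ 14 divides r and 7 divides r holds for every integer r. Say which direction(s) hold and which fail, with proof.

Only the converse holds.

Forward direction. This fails: take r = 2. Certainly 2 ∣ 2, but 14 ∤ 2.

Converse. Suppose 14 ∣ r and 7 ∣ r. Any common multiple of 14 and 7 is a multiple of their lcm; here lcm(14, 7) = 14·7/gcd(14, 7) = 98/7 = 14, so 14 ∣ r. Since 2 ∣ 14, it follows that 2 ∣ r.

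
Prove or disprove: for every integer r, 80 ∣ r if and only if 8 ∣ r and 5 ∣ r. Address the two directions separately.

(⇒) If 80 ∣ r, write r = 80q. Since 80 = 10·8, r = 8·(10q), so 8 ∣ r; and since 80 = 16·5, r = 5·(16q), so 5 ∣ r.

(⇐) This fails: take r = 40. Both 8 ∣ 40 and 5 ∣ 40, yet 40 is not a multiple of 80 (since 40 = 0·80 + 40), so 80 ∤ 40.

Only the forward direction holds.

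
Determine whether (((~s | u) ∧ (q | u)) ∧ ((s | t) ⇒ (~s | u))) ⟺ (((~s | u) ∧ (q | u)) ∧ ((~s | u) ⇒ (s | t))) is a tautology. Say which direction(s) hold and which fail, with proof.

[⇒] This fails. Under t = F, q = T, u = F, s = F, the left side is true but the right side is false.

[⇐] Assume the antecedent. If u is true, the consequent reduces to true regardless of the other variables. If u is false, the antecedent forces (t = T, q = T, u = F, s = F), and the consequent holds there. Either way the consequent holds.

Not equivalent: only (⇐) holds.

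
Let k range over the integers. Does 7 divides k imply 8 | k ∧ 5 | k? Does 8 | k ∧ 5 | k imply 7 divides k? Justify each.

Forward direction. This fails: take k = 7. Certainly 7 ∣ 7, but 8 ∤ 7.

Converse. This fails: take k = 40. Both 8 ∣ 40 and 5 ∣ 40, yet 40 is not a multiple of 7 (since 40 = 5·7 + 5), so 7 ∤ 40.

Neither implication holds.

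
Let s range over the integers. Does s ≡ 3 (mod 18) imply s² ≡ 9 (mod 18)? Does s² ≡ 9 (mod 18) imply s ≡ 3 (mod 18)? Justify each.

Only the forward direction holds.

Forward direction. Suppose s ≡ 3 (mod 18). Write s = 18j + 3. Then (18j + 3)² = 324j² + 108j + 9 = 18(18j² + 6j) + 9, so s² ≡ 9 (mod 18).

Converse. This fails: take s = 9. Then 9² = 81 ≡ 9 (mod 18), yet 9 ≡ 9 (mod 18), not 3.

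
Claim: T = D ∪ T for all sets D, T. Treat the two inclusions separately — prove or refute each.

The sets are not equal: only the forward inclusion holds.

Forward inclusion. Let x ∈ T. Then either x ∈ T and x ∉ D; or x ∈ D ∩ T. In each case x ∈ D ∪ T, so T ⊆ D ∪ T.

Reverse inclusion. This inclusion fails. Take D = {1}, T = ∅; then 1 ∈ D ∪ T but 1 ∉ T.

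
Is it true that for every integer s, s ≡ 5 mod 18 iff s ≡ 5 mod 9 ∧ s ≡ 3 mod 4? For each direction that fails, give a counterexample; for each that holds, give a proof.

(⇒) fails; (⇐) holds.

Forward direction. This fails: s = 5 gives 5 ≡ 5 (mod 18) but 5 ≡ 1 (mod 4), so the conjunction on the right does not hold.

Converse. If s ≡ 5 (mod 9) and s ≡ 3 (mod 4), then by the Chinese remainder theorem s ≡ 23 (mod 36). Since 23 ≡ 5 (mod 18) and 18 ∣ 36, we get s ≡ 5 (mod 18).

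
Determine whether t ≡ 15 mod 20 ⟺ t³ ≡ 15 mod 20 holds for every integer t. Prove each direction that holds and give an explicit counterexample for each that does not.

Forward direction. Suppose t ≡ 15 mod 20. Write t = 20j + 15. Then (20j + 15)³ = 8000j³ + 18000j² + 13500j + 3375 = 20(400j³ + 900j² + 675j + 168) + 15, so t³ ≡ 15 (mod 20).

Converse. Suppose t³ ≡ 15 (mod 20). The only residue r in {0, …, 19} with r³ ≡ 15 (mod 20) is r = 15, so t ≡ 15 (mod 20).

Both directions hold; the statement is true.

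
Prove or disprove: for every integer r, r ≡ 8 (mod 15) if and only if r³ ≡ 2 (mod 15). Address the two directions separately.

The biconditional holds.

Forward direction. Suppose r ≡ 8 (mod 15). Write r = 15j + 8. Then (15j + 8)³ = 3375j³ + 5400j² + 2880j + 512 = 15(225j³ + 360j² + 192j + 34) + 2, so r³ ≡ 2 (mod 15).

Converse. Suppose r³ ≡ 2 (mod 15). The only residue r in {0, …, 14} with r³ ≡ 2 (mod 15) is r = 8, so r ≡ 8 (mod 15).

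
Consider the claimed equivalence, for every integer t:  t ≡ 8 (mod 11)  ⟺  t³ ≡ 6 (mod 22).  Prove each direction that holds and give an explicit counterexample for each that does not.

(⇒) fails; (⇐) holds.

[⇒] This fails: take t = 19. Then 19 ≡ 8 (mod 11), but 19³ = 6859 ≡ 17 (mod 22), not 6.

[⇐] Conversely, the residues r modulo 22 with r³ ≡ 6 (mod 22) are exactly {8}, and each is ≡ 8 (mod 11).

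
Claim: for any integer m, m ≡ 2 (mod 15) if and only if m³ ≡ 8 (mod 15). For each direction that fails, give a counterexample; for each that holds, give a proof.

(←) Suppose m³ ≡ 8 (mod 15). The only residue r in {0, …, 14} with r³ ≡ 8 (mod 15) is r = 2, so m ≡ 2 (mod 15).

(→) Suppose m ≡ 2 (mod 15). Write m = 15j + 2. Then (15j + 2)³ = 3375j³ + 1350j² + 180j + 8 = 15(225j³ + 90j² + 12j) + 8, so m³ ≡ 8 (mod 15).

Both directions hold; the statement is true.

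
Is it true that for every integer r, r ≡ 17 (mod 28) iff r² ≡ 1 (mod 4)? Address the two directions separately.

Only the forward implication holds.

Forward direction. Suppose r ≡ 17 (mod 28). Then r² ≡ 17² = 289 (mod 28), and since 4 ∣ 28, also r² ≡ 1 (mod 4).

Converse. This fails: take r = 1. Then 1² = 1 ≡ 1 (mod 4), yet 1 ≡ 1 (mod 28), not 17.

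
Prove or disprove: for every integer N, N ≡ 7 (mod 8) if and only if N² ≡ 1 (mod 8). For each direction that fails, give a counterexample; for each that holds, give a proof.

(⇒) Suppose N ≡ 7 (mod 8). Write N = 8j + 7. Then (8j + 7)² = 64j² + 112j + 49 = 8(8j² + 14j + 6) + 1, so N² ≡ 1 (mod 8).

(⇐) This fails: take N = 1. Then 1² = 1 ≡ 1 (mod 8), yet 1 ≡ 1 (mod 8), not 7.

Only the forward direction holds.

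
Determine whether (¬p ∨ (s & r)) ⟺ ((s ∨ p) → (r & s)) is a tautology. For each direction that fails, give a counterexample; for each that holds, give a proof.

Forward direction. This fails. Under p = F, r = F, s = T, the left side is true but the right side is false.

Converse. Assume the antecedent. If p is true, the antecedent forces (p = T, r = T, s = T), and ¬p ∨ (s & r) holds there. If p is false, ¬p ∨ (s & r) reduces to true regardless of the other variables. Either way ¬p ∨ (s & r) holds.

(⇒) fails; (⇐) holds.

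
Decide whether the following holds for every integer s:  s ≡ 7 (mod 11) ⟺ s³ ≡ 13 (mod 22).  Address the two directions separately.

(⇒) This fails: take s = 18. Then 18 ≡ 7 (mod 11), but 18³ = 5832 ≡ 2 (mod 22), not 13.

(⇐) Conversely, the residues r modulo 22 with r³ ≡ 13 (mod 22) are exactly {7}, and each is ≡ 7 (mod 11).

Only the reverse direction holds.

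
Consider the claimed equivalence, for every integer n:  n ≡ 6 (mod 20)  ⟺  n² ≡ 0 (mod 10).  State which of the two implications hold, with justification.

Neither implication holds.

[⇒] This fails: take n = 6. Then 6 ≡ 6 (mod 20), but 6² = 36 ≡ 6 (mod 10), not 0.

[⇐] This fails: take n = 0. Then 0² = 0 ≡ 0 (mod 10), yet 0 ≡ 0 (mod 20), not 6.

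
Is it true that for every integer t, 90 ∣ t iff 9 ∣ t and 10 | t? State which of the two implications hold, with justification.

Both directions hold; the statement is true.

(⟹) If 90 ∣ t, write t = 90q. Since 90 = 10·9, t = 9·(10q), so 9 ∣ t; and since 90 = 9·10, t = 10·(9q), so 10 ∣ t.

(⟸) Suppose 9 ∣ t and 10 ∣ t. Any common multiple of 9 and 10 is a multiple of their lcm; here gcd(9, 10) = 1, so lcm(9, 10) = 9·10 = 90, so 90 ∣ t.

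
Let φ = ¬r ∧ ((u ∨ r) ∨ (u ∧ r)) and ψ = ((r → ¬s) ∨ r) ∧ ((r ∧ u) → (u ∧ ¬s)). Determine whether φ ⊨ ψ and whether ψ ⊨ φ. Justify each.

Forward direction. Assume the antecedent. If r is true, the antecedent cannot hold. If r is false, the consequent reduces to true regardless of the other variables. Either way the consequent holds.

Converse. This fails. Under r = F, u = F, s = F, the left side is false but the right side is true.

The forward direction holds; the converse fails.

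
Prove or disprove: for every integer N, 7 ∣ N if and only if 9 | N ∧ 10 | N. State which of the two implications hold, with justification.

[⇒] This fails: take N = 7. Certainly 7 ∣ 7, but 9 ∤ 7.

[⇐] This fails: take N = 90. Both 9 ∣ 90 and 10 ∣ 90, yet 90 is not a multiple of 7 (since 90 = 12·7 + 6), so 7 ∤ 90.

Neither implication holds.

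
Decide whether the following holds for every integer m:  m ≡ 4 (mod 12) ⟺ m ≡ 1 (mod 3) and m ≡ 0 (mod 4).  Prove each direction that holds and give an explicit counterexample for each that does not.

Both directions hold; the statement is true.

(→) Suppose m ≡ 4 (mod 12); write m = 12j + 4. Since 3 ∣ 12, reducing mod 3 gives m ≡ 4 ≡ 1 (mod 3); since 4 ∣ 12, reducing mod 4 gives m ≡ 4 ≡ 0 (mod 4).

(←) Conversely, if m ≡ 1 (mod 3) and m ≡ 0 (mod 4), then by the Chinese remainder theorem m ≡ 4 (mod 12). This is exactly m ≡ 4 (mod 12).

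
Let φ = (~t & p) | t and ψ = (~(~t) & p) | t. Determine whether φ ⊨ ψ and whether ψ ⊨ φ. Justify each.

[⇒] This fails. Under t = F, p = T, the left side is true but the right side is false.

[⇐] Assume the antecedent. If t is true, (~t & p) | t reduces to true regardless of the other variables. If t is false, the antecedent cannot hold. Either way (~t & p) | t holds.

Not equivalent: only (⇐) holds.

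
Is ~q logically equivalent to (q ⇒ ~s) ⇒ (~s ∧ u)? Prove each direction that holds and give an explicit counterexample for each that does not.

Both directions fail.

Forward direction. This fails. Under s = F, u = F, q = F, the left side is true but the right side is false.

Converse. This fails. Under s = T, u = F, q = T, the left side is false but the right side is true.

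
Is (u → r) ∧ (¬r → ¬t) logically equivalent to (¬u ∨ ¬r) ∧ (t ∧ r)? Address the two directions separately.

(⇒) fails; (⇐) holds.

(→) This fails. Under u = F, t = F, r = F, the left side is true but the right side is false.

(←) Assume the antecedent. If u is true, the antecedent cannot hold. If u is false, the antecedent forces (u = F, t = T, r = T), and (u → r) ∧ (¬r → ¬t) holds there. Either way (u → r) ∧ (¬r → ¬t) holds.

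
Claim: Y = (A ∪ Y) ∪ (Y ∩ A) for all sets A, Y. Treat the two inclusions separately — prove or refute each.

(⟸) This inclusion fails. Take A = {1}, Y = ∅; then 1 ∈ (A ∪ Y) ∪ (Y ∩ A) but 1 ∉ Y.

(⟹) Let x ∈ Y. Then either x ∈ Y and x ∉ A; or x ∈ A ∩ Y. In each case x ∈ (A ∪ Y) ∪ (Y ∩ A), so Y ⊆ (A ∪ Y) ∪ (Y ∩ A).

The sets are not equal: only the forward inclusion holds.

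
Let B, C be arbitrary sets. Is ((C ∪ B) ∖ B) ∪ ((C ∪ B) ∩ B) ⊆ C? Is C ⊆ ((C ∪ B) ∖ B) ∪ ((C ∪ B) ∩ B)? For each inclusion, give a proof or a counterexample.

(⟹) This inclusion fails. Take B = {1}, C = ∅; then 1 ∈ ((C ∪ B) ∖ B) ∪ ((C ∪ B) ∩ B) but 1 ∉ C.

(⟸) Let x ∈ C. Then either x ∈ C and x ∉ B; or x ∈ B ∩ C. In each case x ∈ ((C ∪ B) ∖ B) ∪ ((C ∪ B) ∩ B), so C ⊆ ((C ∪ B) ∖ B) ∪ ((C ∪ B) ∩ B).

(⊆) fails; (⊇) holds.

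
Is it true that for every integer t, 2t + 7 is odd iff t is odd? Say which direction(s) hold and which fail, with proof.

(⟸) Suppose t is odd. Since 2 is even, 2t is even for every t, so 2t + 7 has the same parity as 7, which is odd. Hence 2t + 7 is odd.

(⟹) This fails: take t = 4. Then 2t + 7 = 15, which is odd, yet t = 4 is even, not odd.

(⇒) fails; (⇐) holds.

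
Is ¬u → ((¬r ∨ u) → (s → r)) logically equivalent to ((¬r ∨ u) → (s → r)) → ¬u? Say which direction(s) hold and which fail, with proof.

Neither direction holds.

(→) This fails. Under s = F, r = F, u = T, the left side is true but the right side is false.

(←) This fails. Under s = T, r = F, u = F, the left side is false but the right side is true.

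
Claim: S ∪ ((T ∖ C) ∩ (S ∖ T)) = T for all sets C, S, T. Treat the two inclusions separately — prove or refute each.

Both inclusions fail.

(⊆) This inclusion fails. Take C = ∅, S = {1}, T = ∅; then 1 ∈ S ∪ ((T ∖ C) ∩ (S ∖ T)) but 1 ∉ T.

(⊇) This inclusion fails. Take C = ∅, S = ∅, T = {1}; then 1 ∈ T but 1 ∉ S ∪ ((T ∖ C) ∩ (S ∖ T)).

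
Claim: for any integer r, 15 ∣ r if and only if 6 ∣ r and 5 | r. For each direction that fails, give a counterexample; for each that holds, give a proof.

(⇒) This fails: take r = 15. Certainly 15 ∣ 15, but 6 ∤ 15.

(⇐) Suppose 6 ∣ r and 5 ∣ r. Any common multiple of 6 and 5 is a multiple of their lcm; here gcd(6, 5) = 1, so lcm(6, 5) = 6·5 = 30, so 30 ∣ r. Since 15 ∣ 30, it follows that 15 ∣ r.

Only the converse holds.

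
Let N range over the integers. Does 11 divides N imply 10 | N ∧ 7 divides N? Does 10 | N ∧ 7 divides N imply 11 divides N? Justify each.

(⟹) This fails: take N = 11. Certainly 11 ∣ 11, but 10 ∤ 11.

(⟸) This fails: take N = 70. Both 10 ∣ 70 and 7 ∣ 70, yet 70 is not a multiple of 11 (since 70 = 6·11 + 4), so 11 ∤ 70.

(⇒) fails and (⇐) fails.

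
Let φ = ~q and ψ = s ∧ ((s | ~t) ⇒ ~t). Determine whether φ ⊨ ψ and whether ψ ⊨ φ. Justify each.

(⇒) This fails. Under s = F, q = F, t = F, the left side is true but the right side is false.

(⇐) This fails. Under s = T, q = T, t = F, the left side is false but the right side is true.

Both directions fail.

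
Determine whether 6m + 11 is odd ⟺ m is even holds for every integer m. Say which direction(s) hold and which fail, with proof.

(←) Suppose m is even. Since 6 is even, 6m is even for every m, so 6m + 11 has the same parity as 11, which is odd. Hence 6m + 11 is odd.

(→) This fails: take m = 1. Then 6m + 11 = 17, which is odd, yet m = 1 is odd, not even.

Not equivalent: only (⇐) holds.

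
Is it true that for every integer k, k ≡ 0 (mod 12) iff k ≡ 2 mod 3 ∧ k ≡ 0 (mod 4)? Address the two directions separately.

(⟹) This fails: k = 0 gives 0 ≡ 0 (mod 12) but 0 ≡ 0 (mod 3), so the conjunction on the right does not hold.

(⟸) This fails: k = 8 satisfies both congruences on the right (8 ≡ 2 mod 3 and 8 ≡ 0 mod 4) yet 8 ≡ 8 (mod 12), not 0.

Neither implication holds.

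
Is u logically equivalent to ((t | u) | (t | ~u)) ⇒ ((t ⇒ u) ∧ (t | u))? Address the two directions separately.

(⟹) Assume the antecedent. If t is true, the antecedent forces (t = T, u = T), and the consequent holds there. If t is false, the antecedent forces (t = F, u = T), and the consequent holds there. Either way the consequent holds.

(⟸) Assume the antecedent. If t is true, the antecedent forces (t = T, u = T), and u holds there. If t is false, the antecedent forces (t = F, u = T), and u holds there. Either way u holds.

The biconditional holds.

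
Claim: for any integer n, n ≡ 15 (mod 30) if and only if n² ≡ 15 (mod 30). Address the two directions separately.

The biconditional holds.

(⇒) Suppose n ≡ 15 (mod 30). Write n = 30j + 15. Then (30j + 15)² = 900j² + 900j + 225 = 30(30j² + 30j + 7) + 15, so n² ≡ 15 (mod 30).

(⇐) Conversely, suppose n² ≡ 15 (mod 30). The only residue r in {0, …, 29} with r² ≡ 15 (mod 30) is r = 15, so n ≡ 15 (mod 30).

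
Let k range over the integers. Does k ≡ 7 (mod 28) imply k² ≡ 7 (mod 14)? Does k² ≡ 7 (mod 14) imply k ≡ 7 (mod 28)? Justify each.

The forward direction holds; the converse fails.

(⟹) Suppose k ≡ 7 (mod 28). Then k² ≡ 7² = 49 (mod 28), and since 14 ∣ 28, also k² ≡ 7 (mod 14).

(⟸) This fails: take k = 21. Then 21² = 441 ≡ 7 (mod 14), yet 21 ≡ 21 (mod 28), not 7.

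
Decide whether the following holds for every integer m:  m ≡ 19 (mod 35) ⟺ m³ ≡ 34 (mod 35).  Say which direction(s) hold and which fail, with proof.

(→) Suppose m ≡ 19 (mod 35). Write m = 35j + 19. Then (35j + 19)³ = 42875j³ + 69825j² + 37905j + 6859 = 35(1225j³ + 1995j² + 1083j + 195) + 34, so m³ ≡ 34 (mod 35).

(←) This fails: take m = 24. Then 24³ = 13824 ≡ 34 (mod 35), yet 24 ≡ 24 (mod 35), not 19.

The forward direction holds; the converse fails.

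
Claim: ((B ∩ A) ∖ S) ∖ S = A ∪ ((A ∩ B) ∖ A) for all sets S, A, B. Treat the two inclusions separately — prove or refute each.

The sets are not equal: only the forward inclusion holds.

(⟹) Let x ∈ ((B ∩ A) ∖ S) ∖ S. Then x ∈ A ∩ B and x ∉ S, from which x ∈ A ∪ ((A ∩ B) ∖ A).

(⟸) This inclusion fails. Take S = ∅, A = {1}, B = ∅; then 1 ∈ A ∪ ((A ∩ B) ∖ A) but 1 ∉ ((B ∩ A) ∖ S) ∖ S.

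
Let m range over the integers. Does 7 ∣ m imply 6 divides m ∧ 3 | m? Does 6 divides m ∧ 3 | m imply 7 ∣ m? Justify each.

Forward direction. This fails: take m = 7. Certainly 7 ∣ 7, but 6 ∤ 7.

Converse. This fails: take m = 6. Both 6 ∣ 6 and 3 ∣ 6, yet 6 is not a multiple of 7 (since 6 = 0·7 + 6), so 7 ∤ 6.

Both directions fail.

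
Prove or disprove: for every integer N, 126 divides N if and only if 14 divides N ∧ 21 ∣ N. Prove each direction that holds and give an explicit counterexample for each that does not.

Only the forward implication holds.

(⇒) If 126 ∣ N, write N = 126q. Since 126 = 9·14, N = 14·(9q), so 14 ∣ N; and since 126 = 6·21, N = 21·(6q), so 21 ∣ N.

(⇐) This fails: take N = 42. Both 14 ∣ 42 and 21 ∣ 42, yet 42 is not a multiple of 126 (since 42 = 0·126 + 42), so 126 ∤ 42.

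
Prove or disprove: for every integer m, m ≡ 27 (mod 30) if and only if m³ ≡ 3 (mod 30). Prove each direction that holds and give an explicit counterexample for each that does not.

Forward direction. Suppose m ≡ 27 (mod 30). Write m = 30j + 27. Then (30j + 27)³ = 27000j³ + 72900j² + 65610j + 19683 = 30(900j³ + 2430j² + 2187j + 656) + 3, so m³ ≡ 3 (mod 30).

Converse. Suppose m³ ≡ 3 (mod 30). The only residue r in {0, …, 29} with r³ ≡ 3 (mod 30) is r = 27, so m ≡ 27 (mod 30).

Equivalent; both directions hold.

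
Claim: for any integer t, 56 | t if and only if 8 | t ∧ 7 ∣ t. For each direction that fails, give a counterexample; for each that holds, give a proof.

The biconditional holds.

[⇒] If 56 ∣ t, write t = 56q. Since 56 = 7·8, t = 8·(7q), so 8 ∣ t; and since 56 = 8·7, t = 7·(8q), so 7 ∣ t.

[⇐] Suppose 8 ∣ t and 7 ∣ t. Any common multiple of 8 and 7 is a multiple of their lcm; here gcd(8, 7) = 1, so lcm(8, 7) = 8·7 = 56, so 56 ∣ t.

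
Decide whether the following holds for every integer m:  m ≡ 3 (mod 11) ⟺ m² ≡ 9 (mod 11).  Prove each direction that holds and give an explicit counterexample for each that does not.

(⟹) Suppose m ≡ 3 (mod 11). Write m = 11j + 3. Then (11j + 3)² = 121j² + 66j + 9 = 11(11j² + 6j) + 9, so m² ≡ 9 (mod 11).

(⟸) This fails: take m = 8. Then 8² = 64 ≡ 9 (mod 11), yet 8 ≡ 8 (mod 11), not 3.

(⇒) holds; (⇐) fails.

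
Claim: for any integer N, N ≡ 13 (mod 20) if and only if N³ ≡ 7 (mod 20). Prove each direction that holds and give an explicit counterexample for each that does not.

(⇒) This fails: take N = 13. Then 13 ≡ 13 (mod 20), but 13³ = 2197 ≡ 17 (mod 20), not 7.

(⇐) This fails: take N = 3. Then 3³ = 27 ≡ 7 (mod 20), yet 3 ≡ 3 (mod 20), not 13.

Both directions fail.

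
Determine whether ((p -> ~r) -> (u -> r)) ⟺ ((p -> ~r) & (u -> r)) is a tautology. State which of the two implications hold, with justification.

(←) Assume the antecedent. If r is true, (p -> ~r) -> (u -> r) reduces to true regardless of the other variables. If r is false, the antecedent forces (r = F, u = F, p = F) or (r = F, u = F, p = T), and (p -> ~r) -> (u -> r) holds there. Either way (p -> ~r) -> (u -> r) holds.

(→) This fails. Under r = T, u = F, p = T, the left side is true but the right side is false.

The forward direction fails; the converse holds.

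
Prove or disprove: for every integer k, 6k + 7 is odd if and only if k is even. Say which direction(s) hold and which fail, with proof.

Not equivalent: only (⇐) holds.

Converse. Suppose k is even. Since 6 is even, 6k is even for every k, so 6k + 7 has the same parity as 7, which is odd. Hence 6k + 7 is odd.

Forward direction. This fails: take k = 7. Then 6k + 7 = 49, which is odd, yet k = 7 is odd, not even.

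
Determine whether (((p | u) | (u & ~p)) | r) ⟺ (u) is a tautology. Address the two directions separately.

Not equivalent: only (⇐) holds.

Forward direction. This fails. Under p = T, r = F, u = F, the left side is true but the right side is false.

Converse. Assume the antecedent. If p is true, ((p | u) | (u & ~p)) | r reduces to true regardless of the other variables. If p is false, the antecedent forces (p = F, r = F, u = T) or (p = F, r = T, u = T), and ((p | u) | (u & ~p)) | r holds there. Either way ((p | u) | (u & ~p)) | r holds.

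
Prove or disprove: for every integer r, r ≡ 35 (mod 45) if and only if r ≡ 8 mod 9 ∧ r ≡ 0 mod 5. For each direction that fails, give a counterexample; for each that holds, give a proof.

The biconditional holds.

Forward direction. Suppose r ≡ 35 (mod 45); write r = 45j + 35. Since 9 ∣ 45, reducing mod 9 gives r ≡ 35 ≡ 8 (mod 9); since 5 ∣ 45, reducing mod 5 gives r ≡ 35 ≡ 0 (mod 5).

Converse. If r ≡ 8 (mod 9) and r ≡ 0 (mod 5), then by the Chinese remainder theorem r ≡ 35 (mod 45). This is exactly r ≡ 35 (mod 45).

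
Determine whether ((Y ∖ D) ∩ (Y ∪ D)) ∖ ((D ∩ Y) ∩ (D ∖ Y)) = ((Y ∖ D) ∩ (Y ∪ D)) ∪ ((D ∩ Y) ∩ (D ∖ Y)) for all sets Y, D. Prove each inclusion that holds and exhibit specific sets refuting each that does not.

(⊆) Let x ∈ ((Y ∖ D) ∩ (Y ∪ D)) ∖ ((D ∩ Y) ∩ (D ∖ Y)). Then x ∈ Y and x ∉ D, from which x ∈ ((Y ∖ D) ∩ (Y ∪ D)) ∪ ((D ∩ Y) ∩ (D ∖ Y)).

(⊇) Let x ∈ ((Y ∖ D) ∩ (Y ∪ D)) ∪ ((D ∩ Y) ∩ (D ∖ Y)). Then x ∈ Y and x ∉ D, from which x ∈ ((Y ∖ D) ∩ (Y ∪ D)) ∖ ((D ∩ Y) ∩ (D ∖ Y)).

The two sets are equal.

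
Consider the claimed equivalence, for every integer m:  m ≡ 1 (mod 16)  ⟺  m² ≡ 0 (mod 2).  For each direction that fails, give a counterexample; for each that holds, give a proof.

Both directions fail.

(⇒) This fails: take m = 1. Then 1 ≡ 1 (mod 16), but 1² = 1 ≡ 1 (mod 2), not 0.

(⇐) This fails: take m = 0. Then 0² = 0 ≡ 0 (mod 2), yet 0 ≡ 0 (mod 16), not 1.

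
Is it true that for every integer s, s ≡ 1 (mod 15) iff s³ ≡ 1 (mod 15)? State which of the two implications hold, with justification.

Equivalent; both directions hold.

[⇒] Suppose s ≡ 1 (mod 15). Write s = 15j + 1. Then (15j + 1)³ = 3375j³ + 675j² + 45j + 1 = 15(225j³ + 45j² + 3j) + 1, so s³ ≡ 1 (mod 15).

[⇐] Conversely, suppose s³ ≡ 1 (mod 15). The only residue r in {0, …, 14} with r³ ≡ 1 (mod 15) is r = 1, so s ≡ 1 (mod 15).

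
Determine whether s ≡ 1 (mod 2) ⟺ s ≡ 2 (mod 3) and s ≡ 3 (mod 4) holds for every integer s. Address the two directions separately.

Not equivalent: only (⇐) holds.

(←) If s ≡ 2 (mod 3) and s ≡ 3 (mod 4), then by the Chinese remainder theorem s ≡ 11 (mod 12). Since 11 ≡ 1 (mod 2) and 2 ∣ 12, we get s ≡ 1 (mod 2).

(→) This fails: s = 1 gives 1 ≡ 1 (mod 2) but 1 ≡ 1 (mod 3), so the conjunction on the right does not hold.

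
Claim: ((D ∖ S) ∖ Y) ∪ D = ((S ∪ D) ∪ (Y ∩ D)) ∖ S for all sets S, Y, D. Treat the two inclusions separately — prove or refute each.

Forward inclusion. This inclusion fails. Take S = {1}, Y = ∅, D = {1}; then 1 ∈ ((D ∖ S) ∖ Y) ∪ D but 1 ∉ ((S ∪ D) ∪ (Y ∩ D)) ∖ S.

Reverse inclusion. Let x ∈ ((S ∪ D) ∪ (Y ∩ D)) ∖ S. Then either x ∈ D and x ∉ S, Y; or x ∈ Y ∩ D and x ∉ S. In each case x ∈ ((D ∖ S) ∖ Y) ∪ D, so ((S ∪ D) ∪ (Y ∩ D)) ∖ S ⊆ ((D ∖ S) ∖ Y) ∪ D.

(⊆) fails; (⊇) holds.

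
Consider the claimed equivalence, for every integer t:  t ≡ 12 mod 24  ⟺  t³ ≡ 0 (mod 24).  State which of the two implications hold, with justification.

The forward direction holds; the converse fails.

Forward direction. Suppose t ≡ 12 mod 24. Write t = 24j + 12. Then (24j + 12)³ = 13824j³ + 20736j² + 10368j + 1728 = 24(576j³ + 864j² + 432j + 72) + 0, so t³ ≡ 0 (mod 24).

Converse. This fails: take t = 0. Then 0³ = 0 ≡ 0 (mod 24), yet 0 ≡ 0 (mod 24), not 12.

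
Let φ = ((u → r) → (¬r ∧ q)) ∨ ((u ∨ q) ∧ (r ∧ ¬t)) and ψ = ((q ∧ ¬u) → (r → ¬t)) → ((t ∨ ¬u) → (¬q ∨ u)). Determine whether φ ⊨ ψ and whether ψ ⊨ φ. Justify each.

(⇒) This fails. Under r = F, u = F, q = T, t = F, the left side is true but the right side is false.

(⇐) This fails. Under r = F, u = F, q = F, t = F, the left side is false but the right side is true.

(⇒) fails and (⇐) fails.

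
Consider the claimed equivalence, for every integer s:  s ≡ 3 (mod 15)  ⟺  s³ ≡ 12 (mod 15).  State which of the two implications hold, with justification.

Converse. Suppose s³ ≡ 12 (mod 15). The only residue r in {0, …, 14} with r³ ≡ 12 (mod 15) is r = 3, so s ≡ 3 (mod 15).

Forward direction. Suppose s ≡ 3 (mod 15). Write s = 15j + 3. Then (15j + 3)³ = 3375j³ + 2025j² + 405j + 27 = 15(225j³ + 135j² + 27j + 1) + 12, so s³ ≡ 12 (mod 15).

Both directions hold; the statement is true.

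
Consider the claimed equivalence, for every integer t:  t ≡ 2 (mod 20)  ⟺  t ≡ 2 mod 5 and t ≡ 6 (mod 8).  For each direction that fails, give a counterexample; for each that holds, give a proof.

(⇒) fails; (⇐) holds.

(⇒) This fails: t = 2 gives 2 ≡ 2 (mod 20) but 2 ≡ 2 (mod 8), so the conjunction on the right does not hold.

(⇐) Conversely, if t ≡ 2 (mod 5) and t ≡ 6 (mod 8), then by the Chinese remainder theorem t ≡ 22 (mod 40). Since 22 ≡ 2 (mod 20) and 20 ∣ 40, we get t ≡ 2 (mod 20).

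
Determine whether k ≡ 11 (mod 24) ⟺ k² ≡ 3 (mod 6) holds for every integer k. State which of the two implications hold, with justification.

Forward direction. This fails: take k = 11. Then 11 ≡ 11 (mod 24), but 11² = 121 ≡ 1 (mod 6), not 3.

Converse. This fails: take k = 3. Then 3² = 9 ≡ 3 (mod 6), yet 3 ≡ 3 (mod 24), not 11.

(⇒) fails and (⇐) fails.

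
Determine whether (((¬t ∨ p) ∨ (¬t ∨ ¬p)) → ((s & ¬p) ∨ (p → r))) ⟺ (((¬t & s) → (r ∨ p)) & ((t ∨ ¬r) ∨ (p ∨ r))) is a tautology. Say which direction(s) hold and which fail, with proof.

(⇒) fails and (⇐) fails.

Forward direction. This fails. Under t = F, p = F, r = F, s = T, the left side is true but the right side is false.

Converse. This fails. Under t = F, p = T, r = F, s = F, the left side is false but the right side is true.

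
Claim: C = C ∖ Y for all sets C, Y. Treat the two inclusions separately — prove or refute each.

The sets are not equal: only the reverse inclusion holds.

Forward inclusion. This inclusion fails. Take C = {1}, Y = {1}; then 1 ∈ C but 1 ∉ C ∖ Y.

Reverse inclusion. Let x ∈ C ∖ Y. Then x ∈ C and x ∉ Y, from which x ∈ C.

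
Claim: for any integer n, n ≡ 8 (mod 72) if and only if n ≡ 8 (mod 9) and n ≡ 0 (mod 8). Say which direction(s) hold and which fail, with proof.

Both implications hold.

(→) Suppose n ≡ 8 (mod 72); write n = 72j + 8. Since 9 ∣ 72, reducing mod 9 gives n ≡ 8 (mod 9); since 8 ∣ 72, reducing mod 8 gives n ≡ 8 ≡ 0 (mod 8).

(←) Conversely, if n ≡ 8 (mod 9) and n ≡ 0 (mod 8), then by the Chinese remainder theorem n ≡ 8 (mod 72). This is exactly n ≡ 8 (mod 72).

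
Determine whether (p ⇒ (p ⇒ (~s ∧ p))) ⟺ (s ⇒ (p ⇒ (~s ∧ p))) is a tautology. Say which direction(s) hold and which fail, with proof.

(⇒) Assume the antecedent. If s is true, the antecedent forces (s = T, p = F), and s ⇒ (p ⇒ (~s ∧ p)) holds there. If s is false, s ⇒ (p ⇒ (~s ∧ p)) reduces to true regardless of the other variables. Either way s ⇒ (p ⇒ (~s ∧ p)) holds.

(⇐) Assume the antecedent. If s is true, the antecedent forces (s = T, p = F), and p ⇒ (p ⇒ (~s ∧ p)) holds there. If s is false, p ⇒ (p ⇒ (~s ∧ p)) reduces to true regardless of the other variables. Either way p ⇒ (p ⇒ (~s ∧ p)) holds.

Both directions hold.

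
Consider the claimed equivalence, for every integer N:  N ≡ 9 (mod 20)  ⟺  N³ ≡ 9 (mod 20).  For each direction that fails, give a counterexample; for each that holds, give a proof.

Both directions hold; the statement is true.

[⇒] Suppose N ≡ 9 (mod 20). Write N = 20j + 9. Then (20j + 9)³ = 8000j³ + 10800j² + 4860j + 729 = 20(400j³ + 540j² + 243j + 36) + 9, so N³ ≡ 9 (mod 20).

[⇐] Conversely, suppose N³ ≡ 9 (mod 20). The only residue r in {0, …, 19} with r³ ≡ 9 (mod 20) is r = 9, so N ≡ 9 (mod 20).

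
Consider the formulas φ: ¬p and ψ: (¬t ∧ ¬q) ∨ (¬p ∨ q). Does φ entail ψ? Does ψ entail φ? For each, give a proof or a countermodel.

Forward direction. Assume the antecedent. If p is true, the antecedent cannot hold. If p is false, (¬t ∧ ¬q) ∨ (¬p ∨ q) reduces to true regardless of the other variables. Either way (¬t ∧ ¬q) ∨ (¬p ∨ q) holds.

Converse. This fails. Under p = T, q = F, t = F, the left side is false but the right side is true.

Not equivalent: only (⇒) holds.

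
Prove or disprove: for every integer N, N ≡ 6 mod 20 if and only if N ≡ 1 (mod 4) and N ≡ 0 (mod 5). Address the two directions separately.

Neither implication holds.

(⇒) This fails: N = 6 gives 6 ≡ 6 (mod 20) but 6 ≡ 2 (mod 4), so the conjunction on the right does not hold.

(⇐) This fails: N = 5 satisfies both congruences on the right (5 ≡ 1 mod 4 and 5 ≡ 0 mod 5) yet 5 ≡ 5 (mod 20), not 6.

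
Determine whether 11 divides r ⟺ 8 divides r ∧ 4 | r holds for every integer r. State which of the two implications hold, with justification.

(→) This fails: take r = 11. Certainly 11 ∣ 11, but 8 ∤ 11.

(←) This fails: take r = 8. Both 8 ∣ 8 and 4 ∣ 8, yet 8 is not a multiple of 11 (since 8 = 0·11 + 8), so 11 ∤ 8.

Neither implication holds.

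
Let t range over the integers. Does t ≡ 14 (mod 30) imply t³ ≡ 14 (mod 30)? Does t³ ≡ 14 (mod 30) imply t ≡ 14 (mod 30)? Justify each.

The biconditional holds.

(⟹) Suppose t ≡ 14 (mod 30). Write t = 30j + 14. Then (30j + 14)³ = 27000j³ + 37800j² + 17640j + 2744 = 30(900j³ + 1260j² + 588j + 91) + 14, so t³ ≡ 14 (mod 30).

(⟸) Conversely, suppose t³ ≡ 14 (mod 30). The only residue r in {0, …, 29} with r³ ≡ 14 (mod 30) is r = 14, so t ≡ 14 (mod 30).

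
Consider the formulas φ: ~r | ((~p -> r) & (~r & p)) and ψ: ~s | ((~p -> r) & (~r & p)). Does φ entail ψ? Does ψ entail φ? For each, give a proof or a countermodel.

Neither direction holds.

[⇒] This fails. Under r = F, s = T, p = F, the left side is true but the right side is false.

[⇐] This fails. Under r = T, s = F, p = F, the left side is false but the right side is true.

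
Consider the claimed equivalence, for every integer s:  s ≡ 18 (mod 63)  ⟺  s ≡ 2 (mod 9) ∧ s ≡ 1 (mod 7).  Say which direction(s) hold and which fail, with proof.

(⇒) fails and (⇐) fails.

Forward direction. This fails: s = 18 gives 18 ≡ 18 (mod 63) but 18 ≡ 0 (mod 9), so the conjunction on the right does not hold.

Converse. This fails: s = 29 satisfies both congruences on the right (29 ≡ 2 mod 9 and 29 ≡ 1 mod 7) yet 29 ≡ 29 (mod 63), not 18.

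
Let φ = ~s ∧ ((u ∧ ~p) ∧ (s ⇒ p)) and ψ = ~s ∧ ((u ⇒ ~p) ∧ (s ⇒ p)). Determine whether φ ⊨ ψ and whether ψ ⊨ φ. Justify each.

Only the forward implication holds.

[⇒] Assume the antecedent. If u is true, the antecedent forces (u = T, p = F, s = F), and ~s ∧ ((u ⇒ ~p) ∧ (s ⇒ p)) holds there. If u is false, the antecedent cannot hold. Either way ~s ∧ ((u ⇒ ~p) ∧ (s ⇒ p)) holds.

[⇐] This fails. Under u = F, p = F, s = F, the left side is false but the right side is true.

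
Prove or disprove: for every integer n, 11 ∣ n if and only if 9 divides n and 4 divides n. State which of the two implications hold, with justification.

Both directions fail.

[⇒] This fails: take n = 11. Certainly 11 ∣ 11, but 9 ∤ 11.

[⇐] This fails: take n = 36. Both 9 ∣ 36 and 4 ∣ 36, yet 36 is not a multiple of 11 (since 36 = 3·11 + 3), so 11 ∤ 36.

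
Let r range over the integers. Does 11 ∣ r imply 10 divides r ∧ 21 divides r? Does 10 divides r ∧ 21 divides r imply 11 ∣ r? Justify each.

(⇒) This fails: take r = 11. Certainly 11 ∣ 11, but 10 ∤ 11.

(⇐) This fails: take r = 210. Both 10 ∣ 210 and 21 ∣ 210, yet 210 is not a multiple of 11 (since 210 = 19·11 + 1), so 11 ∤ 210.

(⇒) fails and (⇐) fails.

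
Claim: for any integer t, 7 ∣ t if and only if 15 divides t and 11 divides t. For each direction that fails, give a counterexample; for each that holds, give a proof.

Both directions fail.

(→) This fails: take t = 7. Certainly 7 ∣ 7, but 15 ∤ 7.

(←) This fails: take t = 165. Both 15 ∣ 165 and 11 ∣ 165, yet 165 is not a multiple of 7 (since 165 = 23·7 + 4), so 7 ∤ 165.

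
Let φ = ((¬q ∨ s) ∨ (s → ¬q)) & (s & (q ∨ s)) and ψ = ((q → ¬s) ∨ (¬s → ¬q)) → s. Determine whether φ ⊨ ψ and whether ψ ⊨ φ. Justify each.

(⇒) Assume the antecedent. If s is true, ((q → ¬s) ∨ (¬s → ¬q)) → s reduces to true regardless of the other variables. If s is false, the antecedent cannot hold. Either way ((q → ¬s) ∨ (¬s → ¬q)) → s holds.

(⇐) Assume the antecedent. If s is true, the consequent reduces to true regardless of the other variables. If s is false, the antecedent cannot hold. Either way the consequent holds.

Both directions hold; the statement is true.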